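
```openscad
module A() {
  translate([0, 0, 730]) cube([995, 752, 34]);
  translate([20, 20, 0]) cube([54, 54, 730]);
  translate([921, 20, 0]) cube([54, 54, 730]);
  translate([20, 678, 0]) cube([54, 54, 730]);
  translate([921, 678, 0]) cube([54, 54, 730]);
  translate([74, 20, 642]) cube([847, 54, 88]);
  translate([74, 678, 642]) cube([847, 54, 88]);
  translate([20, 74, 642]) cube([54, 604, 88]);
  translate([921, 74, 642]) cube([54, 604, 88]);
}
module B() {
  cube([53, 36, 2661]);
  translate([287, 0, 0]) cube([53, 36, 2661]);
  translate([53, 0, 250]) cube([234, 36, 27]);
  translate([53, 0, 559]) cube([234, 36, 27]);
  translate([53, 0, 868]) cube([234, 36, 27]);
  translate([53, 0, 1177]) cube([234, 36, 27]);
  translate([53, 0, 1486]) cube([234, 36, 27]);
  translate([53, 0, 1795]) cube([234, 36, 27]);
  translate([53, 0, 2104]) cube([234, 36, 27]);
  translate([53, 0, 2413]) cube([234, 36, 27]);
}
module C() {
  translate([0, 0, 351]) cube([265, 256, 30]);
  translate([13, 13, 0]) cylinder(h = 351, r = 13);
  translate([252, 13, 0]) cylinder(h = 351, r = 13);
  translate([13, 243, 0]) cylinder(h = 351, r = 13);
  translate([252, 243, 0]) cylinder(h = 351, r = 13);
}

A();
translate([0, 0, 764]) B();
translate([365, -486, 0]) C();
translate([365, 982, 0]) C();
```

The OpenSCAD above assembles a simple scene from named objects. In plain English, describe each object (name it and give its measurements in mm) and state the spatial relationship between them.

A is a rectangular dining table. The top is 995×752×34 mm with its upper surface at z = 764 mm. It stands on four 54×54 mm square legs, each inset 20 mm from the nearest pair of top edges, running from the floor to the underside of the top. Four apron rails, 54 mm thick and 88 mm tall, run between adjacent legs with their top edges flush with the underside of the top and their outer faces flush with the legs' outer faces.

B is a wooden ladder with two side rails of 53×36 mm section and 2661 mm height, set 340 mm apart overall. Between them run 8 rectangular rungs (36 mm deep, 27 mm thick), front faces flush with the rails' −y face. The bottom of the first rung is 250 mm above the floor and each subsequent rung is 309 mm higher than the one below.

C is a simple wooden stool: a rectangular seat 265 mm (x) by 256 mm (y), 30 mm thick, top face at z = 381 mm, on four round legs, each 26 mm in diameter. The legs rest on z = 0, each leg's axis is inset half a diameter from the nearest pair of seat edges (so the leg's bounding box is flush with the corner).

The ladder is on top of the table. Two stools sit around the table at the −y, +y sides.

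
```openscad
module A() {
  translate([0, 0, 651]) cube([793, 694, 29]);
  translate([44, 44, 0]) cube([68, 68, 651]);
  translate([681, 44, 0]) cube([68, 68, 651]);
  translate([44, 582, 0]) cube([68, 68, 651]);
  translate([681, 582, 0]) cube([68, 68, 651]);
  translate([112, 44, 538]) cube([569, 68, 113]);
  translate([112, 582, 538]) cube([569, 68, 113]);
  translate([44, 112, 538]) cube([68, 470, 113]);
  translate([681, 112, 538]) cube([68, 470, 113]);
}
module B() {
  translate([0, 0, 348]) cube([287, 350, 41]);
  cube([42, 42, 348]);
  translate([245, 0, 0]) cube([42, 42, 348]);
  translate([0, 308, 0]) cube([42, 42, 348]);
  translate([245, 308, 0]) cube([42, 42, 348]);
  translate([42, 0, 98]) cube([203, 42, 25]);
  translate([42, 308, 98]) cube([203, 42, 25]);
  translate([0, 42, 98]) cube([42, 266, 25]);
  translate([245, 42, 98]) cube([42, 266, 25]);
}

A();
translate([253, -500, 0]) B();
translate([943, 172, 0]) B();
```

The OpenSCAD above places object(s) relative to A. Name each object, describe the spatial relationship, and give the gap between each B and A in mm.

Each stool's nearest face is 150 mm from the table's bounding box.

A is a table. B is a stool. Two stools sit around the table at the −y, +x sides. The gap between each stool and the table is 150 mm.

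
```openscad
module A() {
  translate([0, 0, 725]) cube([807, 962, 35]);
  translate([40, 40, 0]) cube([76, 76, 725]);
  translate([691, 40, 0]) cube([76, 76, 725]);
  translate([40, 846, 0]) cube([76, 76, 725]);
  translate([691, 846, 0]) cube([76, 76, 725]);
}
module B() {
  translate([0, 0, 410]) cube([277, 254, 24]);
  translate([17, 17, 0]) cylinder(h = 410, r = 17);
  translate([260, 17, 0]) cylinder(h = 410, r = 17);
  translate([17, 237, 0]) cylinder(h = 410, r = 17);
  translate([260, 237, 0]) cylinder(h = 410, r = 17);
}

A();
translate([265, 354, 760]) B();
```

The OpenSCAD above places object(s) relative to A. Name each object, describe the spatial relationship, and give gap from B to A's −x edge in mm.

The stool's min-x is at 265; the table's min-x is 0; gap = 265 mm.

A is a table. B is a stool. The stool is on top of the table, centred. The gap from the stool to the table's −x edge is 265 mm.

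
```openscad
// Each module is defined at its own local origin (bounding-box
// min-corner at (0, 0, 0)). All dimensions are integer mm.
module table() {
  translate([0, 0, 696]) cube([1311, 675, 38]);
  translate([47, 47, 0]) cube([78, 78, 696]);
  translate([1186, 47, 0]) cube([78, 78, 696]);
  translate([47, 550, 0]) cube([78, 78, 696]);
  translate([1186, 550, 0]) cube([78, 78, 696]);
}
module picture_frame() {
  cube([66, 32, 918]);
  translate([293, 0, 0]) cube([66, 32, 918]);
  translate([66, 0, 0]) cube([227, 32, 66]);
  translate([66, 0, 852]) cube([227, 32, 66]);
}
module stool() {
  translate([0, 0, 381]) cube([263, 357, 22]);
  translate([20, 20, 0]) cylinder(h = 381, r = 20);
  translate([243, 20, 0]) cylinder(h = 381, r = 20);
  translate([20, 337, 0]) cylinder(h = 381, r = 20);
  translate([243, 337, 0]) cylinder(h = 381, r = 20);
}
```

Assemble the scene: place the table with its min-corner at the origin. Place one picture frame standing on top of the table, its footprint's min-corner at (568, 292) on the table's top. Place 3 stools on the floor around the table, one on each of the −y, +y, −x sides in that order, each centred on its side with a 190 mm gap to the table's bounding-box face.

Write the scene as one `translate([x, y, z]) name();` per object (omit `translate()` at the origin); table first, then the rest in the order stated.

table();
translate([568, 292, 734]) picture_frame();
translate([524, -547, 0]) stool();
translate([524, 865, 0]) stool();
translate([-453, 159, 0]) stool();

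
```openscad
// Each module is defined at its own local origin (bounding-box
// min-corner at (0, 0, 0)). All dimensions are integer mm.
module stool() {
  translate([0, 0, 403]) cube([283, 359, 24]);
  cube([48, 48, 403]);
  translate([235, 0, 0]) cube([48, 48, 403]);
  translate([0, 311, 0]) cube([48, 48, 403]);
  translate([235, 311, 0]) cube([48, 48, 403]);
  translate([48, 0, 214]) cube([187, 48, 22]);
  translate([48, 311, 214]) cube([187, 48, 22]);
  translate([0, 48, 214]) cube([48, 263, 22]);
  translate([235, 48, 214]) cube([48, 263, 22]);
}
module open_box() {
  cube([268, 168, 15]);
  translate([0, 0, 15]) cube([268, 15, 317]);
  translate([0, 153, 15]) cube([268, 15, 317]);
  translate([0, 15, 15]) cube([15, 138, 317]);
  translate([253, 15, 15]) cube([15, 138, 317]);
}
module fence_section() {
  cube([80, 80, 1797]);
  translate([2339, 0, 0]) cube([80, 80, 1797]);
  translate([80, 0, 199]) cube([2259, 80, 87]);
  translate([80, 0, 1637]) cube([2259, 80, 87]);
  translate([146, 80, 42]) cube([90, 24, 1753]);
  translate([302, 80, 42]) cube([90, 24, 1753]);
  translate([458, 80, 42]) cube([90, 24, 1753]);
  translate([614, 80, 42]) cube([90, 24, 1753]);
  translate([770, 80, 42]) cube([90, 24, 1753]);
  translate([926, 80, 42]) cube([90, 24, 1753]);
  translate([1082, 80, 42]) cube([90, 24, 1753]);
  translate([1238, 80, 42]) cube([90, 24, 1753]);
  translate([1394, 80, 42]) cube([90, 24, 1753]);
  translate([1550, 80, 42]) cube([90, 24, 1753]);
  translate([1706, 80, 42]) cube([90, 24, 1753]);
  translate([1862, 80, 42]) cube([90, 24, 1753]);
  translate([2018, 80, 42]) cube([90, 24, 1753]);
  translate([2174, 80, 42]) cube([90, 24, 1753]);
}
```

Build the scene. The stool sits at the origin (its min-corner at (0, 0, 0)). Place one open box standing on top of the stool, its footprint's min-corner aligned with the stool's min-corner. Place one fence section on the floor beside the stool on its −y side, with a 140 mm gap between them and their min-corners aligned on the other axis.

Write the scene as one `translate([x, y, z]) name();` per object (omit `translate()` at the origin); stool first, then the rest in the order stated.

stool();
translate([0, 0, 427]) open_box();
translate([0, -244, 0]) fence_section();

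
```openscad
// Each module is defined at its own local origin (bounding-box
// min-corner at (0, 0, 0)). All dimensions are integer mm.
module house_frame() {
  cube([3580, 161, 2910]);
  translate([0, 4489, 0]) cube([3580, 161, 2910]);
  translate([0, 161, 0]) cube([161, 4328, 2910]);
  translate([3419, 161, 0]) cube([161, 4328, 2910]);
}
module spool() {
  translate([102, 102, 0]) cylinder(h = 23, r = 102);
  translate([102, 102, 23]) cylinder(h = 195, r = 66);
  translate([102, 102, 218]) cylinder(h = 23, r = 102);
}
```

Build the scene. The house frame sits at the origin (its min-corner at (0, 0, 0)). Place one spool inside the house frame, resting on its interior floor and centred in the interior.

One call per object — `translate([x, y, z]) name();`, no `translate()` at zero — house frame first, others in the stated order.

house_frame();
translate([1688, 2223, 0]) spool();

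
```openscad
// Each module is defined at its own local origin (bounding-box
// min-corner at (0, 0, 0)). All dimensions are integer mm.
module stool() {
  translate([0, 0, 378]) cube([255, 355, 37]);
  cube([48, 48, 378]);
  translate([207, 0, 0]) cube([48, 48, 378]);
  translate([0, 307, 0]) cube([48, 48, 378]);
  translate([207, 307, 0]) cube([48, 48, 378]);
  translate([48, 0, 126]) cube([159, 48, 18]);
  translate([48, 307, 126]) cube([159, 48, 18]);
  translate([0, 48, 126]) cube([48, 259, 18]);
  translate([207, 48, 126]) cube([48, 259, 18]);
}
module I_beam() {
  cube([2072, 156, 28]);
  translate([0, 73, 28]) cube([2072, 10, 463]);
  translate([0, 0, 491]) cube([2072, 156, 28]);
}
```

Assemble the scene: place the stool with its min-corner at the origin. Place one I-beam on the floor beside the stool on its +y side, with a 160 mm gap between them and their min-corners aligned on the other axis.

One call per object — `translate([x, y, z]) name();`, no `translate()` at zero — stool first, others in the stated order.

stool();
translate([0, 515, 0]) I_beam();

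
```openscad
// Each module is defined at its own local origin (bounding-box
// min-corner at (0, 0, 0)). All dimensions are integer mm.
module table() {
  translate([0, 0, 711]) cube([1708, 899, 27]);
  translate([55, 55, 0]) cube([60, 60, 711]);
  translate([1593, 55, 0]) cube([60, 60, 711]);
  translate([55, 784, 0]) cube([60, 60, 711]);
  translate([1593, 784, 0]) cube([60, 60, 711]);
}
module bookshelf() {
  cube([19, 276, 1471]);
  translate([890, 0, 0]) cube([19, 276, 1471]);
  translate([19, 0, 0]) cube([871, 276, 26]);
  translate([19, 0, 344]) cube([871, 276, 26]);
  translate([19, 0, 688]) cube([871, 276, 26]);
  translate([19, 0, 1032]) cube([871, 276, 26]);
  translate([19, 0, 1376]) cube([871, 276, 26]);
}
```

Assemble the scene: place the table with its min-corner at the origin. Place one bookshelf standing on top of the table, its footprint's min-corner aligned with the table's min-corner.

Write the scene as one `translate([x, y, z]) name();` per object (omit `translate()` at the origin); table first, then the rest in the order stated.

table();
translate([0, 0, 738]) bookshelf();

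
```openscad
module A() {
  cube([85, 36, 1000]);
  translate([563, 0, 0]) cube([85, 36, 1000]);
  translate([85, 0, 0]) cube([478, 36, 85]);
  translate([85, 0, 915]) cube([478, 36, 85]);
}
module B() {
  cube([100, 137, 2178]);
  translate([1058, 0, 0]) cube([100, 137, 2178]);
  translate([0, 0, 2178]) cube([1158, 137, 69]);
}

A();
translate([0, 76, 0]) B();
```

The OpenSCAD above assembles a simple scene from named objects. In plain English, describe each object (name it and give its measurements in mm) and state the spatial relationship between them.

A is a rectangular picture frame lying in the x–z plane (depth along y). The opening is 478 mm wide (x) by 830 mm tall (z), surrounded by a border 85 mm wide on all four sides. The frame is 36 mm deep and is made of two full-height vertical stiles with two horizontal rails fitted between them.

B is a rectangular door frame: two vertical jambs of 100×137 mm section, 2178 mm tall, with a clear opening 958 mm wide between their inner faces. A header 69 mm tall and 137 mm deep lies on top of the jambs and spans the full outside width.

The door frame is on the floor beside the picture frame on its +y side.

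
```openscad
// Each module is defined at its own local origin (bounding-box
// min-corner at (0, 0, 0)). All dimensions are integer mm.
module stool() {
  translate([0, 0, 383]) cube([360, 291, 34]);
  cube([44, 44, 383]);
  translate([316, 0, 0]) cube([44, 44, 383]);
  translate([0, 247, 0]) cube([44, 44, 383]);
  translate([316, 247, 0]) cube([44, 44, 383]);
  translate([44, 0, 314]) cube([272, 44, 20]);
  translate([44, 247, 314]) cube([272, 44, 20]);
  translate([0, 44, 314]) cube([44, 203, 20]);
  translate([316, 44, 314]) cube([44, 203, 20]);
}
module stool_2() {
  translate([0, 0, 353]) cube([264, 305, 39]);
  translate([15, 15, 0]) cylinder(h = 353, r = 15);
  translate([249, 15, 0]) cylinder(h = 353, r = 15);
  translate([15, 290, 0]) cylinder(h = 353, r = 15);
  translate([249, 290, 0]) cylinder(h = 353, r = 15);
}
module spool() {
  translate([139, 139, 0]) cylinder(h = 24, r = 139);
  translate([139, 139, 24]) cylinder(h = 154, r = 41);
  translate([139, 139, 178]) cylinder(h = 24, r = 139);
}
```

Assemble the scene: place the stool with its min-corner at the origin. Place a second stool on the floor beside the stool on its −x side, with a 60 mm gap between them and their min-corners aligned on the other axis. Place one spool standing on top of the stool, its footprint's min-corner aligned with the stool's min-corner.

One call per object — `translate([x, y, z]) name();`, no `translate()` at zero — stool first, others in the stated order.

stool();
translate([-324, 0, 0]) stool_2();
translate([0, 0, 417]) spool();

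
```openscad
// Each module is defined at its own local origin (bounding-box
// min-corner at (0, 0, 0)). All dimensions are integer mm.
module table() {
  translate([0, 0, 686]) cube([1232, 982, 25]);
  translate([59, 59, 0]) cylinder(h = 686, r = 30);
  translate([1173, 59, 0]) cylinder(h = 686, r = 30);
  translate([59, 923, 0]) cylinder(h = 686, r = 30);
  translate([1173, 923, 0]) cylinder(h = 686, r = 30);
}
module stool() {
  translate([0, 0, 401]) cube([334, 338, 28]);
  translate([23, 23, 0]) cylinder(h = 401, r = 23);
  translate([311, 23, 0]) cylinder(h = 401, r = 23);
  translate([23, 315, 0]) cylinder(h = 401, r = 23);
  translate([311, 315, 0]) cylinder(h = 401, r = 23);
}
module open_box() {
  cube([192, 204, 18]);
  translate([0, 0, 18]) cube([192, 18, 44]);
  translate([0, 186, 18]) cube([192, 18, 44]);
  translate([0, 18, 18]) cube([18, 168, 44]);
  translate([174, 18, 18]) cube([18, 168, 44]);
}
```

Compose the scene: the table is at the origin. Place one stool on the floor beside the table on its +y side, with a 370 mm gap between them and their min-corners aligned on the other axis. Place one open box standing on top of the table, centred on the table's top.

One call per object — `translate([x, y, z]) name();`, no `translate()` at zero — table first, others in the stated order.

table();
translate([0, 1352, 0]) stool();
translate([520, 389, 711]) open_box();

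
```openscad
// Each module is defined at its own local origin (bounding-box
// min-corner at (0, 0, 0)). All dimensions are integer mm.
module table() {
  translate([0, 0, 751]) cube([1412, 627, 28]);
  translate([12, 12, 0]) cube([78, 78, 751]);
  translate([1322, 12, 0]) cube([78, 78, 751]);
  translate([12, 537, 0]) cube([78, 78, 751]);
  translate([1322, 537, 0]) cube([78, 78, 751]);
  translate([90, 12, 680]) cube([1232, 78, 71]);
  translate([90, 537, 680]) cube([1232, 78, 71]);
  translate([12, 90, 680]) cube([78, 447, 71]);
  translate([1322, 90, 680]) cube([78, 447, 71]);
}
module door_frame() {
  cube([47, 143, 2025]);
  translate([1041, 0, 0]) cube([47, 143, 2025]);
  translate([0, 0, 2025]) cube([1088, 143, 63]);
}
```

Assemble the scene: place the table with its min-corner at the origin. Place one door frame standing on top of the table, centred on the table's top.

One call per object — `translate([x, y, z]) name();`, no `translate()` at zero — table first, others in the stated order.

table();
translate([162, 242, 779]) door_frame();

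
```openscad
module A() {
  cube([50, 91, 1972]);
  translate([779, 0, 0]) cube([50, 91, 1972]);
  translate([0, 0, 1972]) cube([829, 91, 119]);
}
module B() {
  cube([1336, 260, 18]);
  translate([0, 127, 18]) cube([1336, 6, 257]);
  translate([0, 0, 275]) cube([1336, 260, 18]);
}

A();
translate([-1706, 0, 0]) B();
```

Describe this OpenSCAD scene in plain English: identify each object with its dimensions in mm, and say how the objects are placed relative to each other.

A is a rectangular door frame: two vertical jambs of 50×91 mm section, 1972 mm tall, with a clear opening 729 mm wide between their inner faces. A header 119 mm tall and 91 mm deep lies on top of the jambs and spans the full outside width.

B is an I-beam lying along x, 1336 mm long. Overall section height 293 mm. Two flanges 260 mm wide (y) and 18 mm thick, one on the floor and one at the top; a web 6 mm thick runs between them, centred on the flange width.

The I-beam is on the floor beside the door frame on its −x side.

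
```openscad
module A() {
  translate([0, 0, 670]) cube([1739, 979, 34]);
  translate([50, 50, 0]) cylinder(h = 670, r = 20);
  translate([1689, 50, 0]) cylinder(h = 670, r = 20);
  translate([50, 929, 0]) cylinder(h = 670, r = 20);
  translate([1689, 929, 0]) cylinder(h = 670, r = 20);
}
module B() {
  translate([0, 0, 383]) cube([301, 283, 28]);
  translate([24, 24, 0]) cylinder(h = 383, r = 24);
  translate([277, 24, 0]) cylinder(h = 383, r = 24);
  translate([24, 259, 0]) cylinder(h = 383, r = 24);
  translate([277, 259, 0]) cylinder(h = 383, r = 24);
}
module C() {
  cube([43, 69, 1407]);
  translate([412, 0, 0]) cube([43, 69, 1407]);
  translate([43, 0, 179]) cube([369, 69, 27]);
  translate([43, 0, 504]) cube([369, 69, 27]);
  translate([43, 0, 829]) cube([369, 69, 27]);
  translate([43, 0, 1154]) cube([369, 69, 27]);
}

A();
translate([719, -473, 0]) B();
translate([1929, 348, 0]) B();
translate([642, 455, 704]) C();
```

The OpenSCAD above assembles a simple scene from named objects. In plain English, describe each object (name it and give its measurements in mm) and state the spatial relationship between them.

A is a table with a 1739×979 mm rectangular top, 34 mm thick, top surface at z = 704 mm, supported by four round legs of 40 mm diameter, each leg's bounding box inset 30 mm from the nearest pair of top edges, running from the floor.

B is a four-legged stool. The seat is 301×283 mm, 28 mm thick, top at z = 411 mm. It stands on four round legs, each 48 mm in diameter, from z = 0 to the seat underside, each leg's axis is inset half a diameter from the nearest pair of seat edges (so the leg's bounding box is flush with the corner).

C is a straight ladder. Two 43×69 mm vertical rails, 1407 mm tall, stand 455 mm apart (outside-to-outside) with their front faces coplanar on the −y side. 4 rungs, each 69 mm deep and 27 mm tall, span between the inner faces of the rails, front faces flush with the rails. The lowest rung's underside is at z = 179 mm and rungs are spaced 325 mm apart (underside to underside).

Two stools sit around the table at the −y, +x sides. The ladder is on top of the table, centred.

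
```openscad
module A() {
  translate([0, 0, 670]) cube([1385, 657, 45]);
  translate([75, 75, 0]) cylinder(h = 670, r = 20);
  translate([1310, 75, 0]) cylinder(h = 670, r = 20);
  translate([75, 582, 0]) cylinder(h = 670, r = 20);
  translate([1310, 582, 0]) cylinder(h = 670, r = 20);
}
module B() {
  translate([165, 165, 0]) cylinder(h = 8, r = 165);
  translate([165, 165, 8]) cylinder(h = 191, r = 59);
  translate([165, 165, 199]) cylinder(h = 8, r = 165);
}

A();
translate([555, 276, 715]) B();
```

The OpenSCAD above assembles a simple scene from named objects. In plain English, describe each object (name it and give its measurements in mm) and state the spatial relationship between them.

A is a rectangular dining table. The top is 1385×657×45 mm with its upper surface at z = 715 mm. It stands on four round legs of 40 mm diameter, each leg's bounding box inset 55 mm from the nearest pair of top edges, running from the floor to the underside of the top.

B is a spool: two coaxial disc flanges of radius 165 mm and thickness 8 mm, joined by a core cylinder of radius 59 mm and height 191 mm. The lower flange rests on z = 0 and the three cylinders share a vertical axis.

The spool is on top of the table.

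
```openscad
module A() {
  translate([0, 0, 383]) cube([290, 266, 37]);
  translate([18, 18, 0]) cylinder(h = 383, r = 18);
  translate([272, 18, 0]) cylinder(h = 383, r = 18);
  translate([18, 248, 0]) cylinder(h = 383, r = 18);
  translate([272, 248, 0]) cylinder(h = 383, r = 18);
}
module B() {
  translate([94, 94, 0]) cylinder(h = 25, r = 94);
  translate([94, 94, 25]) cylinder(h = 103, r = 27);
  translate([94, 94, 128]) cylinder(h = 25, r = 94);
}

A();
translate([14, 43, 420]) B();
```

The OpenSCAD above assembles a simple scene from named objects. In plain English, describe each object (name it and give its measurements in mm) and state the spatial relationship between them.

A is a four-legged stool. The seat is a 290×266×37 mm slab whose top surface is at z = 420 mm; four round legs, each 36 mm in diameter, run from the floor (z = 0) to the underside of the seat, each leg's axis is inset half a diameter from the nearest pair of seat edges (so the leg's bounding box is flush with the corner).

B is a spool: two coaxial disc flanges of radius 94 mm and thickness 25 mm, joined by a core cylinder of radius 27 mm and height 103 mm. The lower flange rests on z = 0 and the three cylinders share a vertical axis.

The spool is on top of the stool.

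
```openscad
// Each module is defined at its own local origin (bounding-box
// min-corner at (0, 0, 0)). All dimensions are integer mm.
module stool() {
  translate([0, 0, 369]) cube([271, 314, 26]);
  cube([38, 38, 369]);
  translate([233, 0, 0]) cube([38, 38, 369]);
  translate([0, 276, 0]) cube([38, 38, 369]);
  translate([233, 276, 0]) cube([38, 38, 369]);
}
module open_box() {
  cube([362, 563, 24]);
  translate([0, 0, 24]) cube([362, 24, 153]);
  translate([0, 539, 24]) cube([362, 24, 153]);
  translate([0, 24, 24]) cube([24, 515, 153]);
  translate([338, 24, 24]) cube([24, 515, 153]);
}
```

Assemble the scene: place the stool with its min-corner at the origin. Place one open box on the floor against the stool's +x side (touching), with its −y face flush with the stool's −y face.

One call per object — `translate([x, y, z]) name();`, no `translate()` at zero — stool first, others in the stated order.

stool();
translate([271, 0, 0]) open_box();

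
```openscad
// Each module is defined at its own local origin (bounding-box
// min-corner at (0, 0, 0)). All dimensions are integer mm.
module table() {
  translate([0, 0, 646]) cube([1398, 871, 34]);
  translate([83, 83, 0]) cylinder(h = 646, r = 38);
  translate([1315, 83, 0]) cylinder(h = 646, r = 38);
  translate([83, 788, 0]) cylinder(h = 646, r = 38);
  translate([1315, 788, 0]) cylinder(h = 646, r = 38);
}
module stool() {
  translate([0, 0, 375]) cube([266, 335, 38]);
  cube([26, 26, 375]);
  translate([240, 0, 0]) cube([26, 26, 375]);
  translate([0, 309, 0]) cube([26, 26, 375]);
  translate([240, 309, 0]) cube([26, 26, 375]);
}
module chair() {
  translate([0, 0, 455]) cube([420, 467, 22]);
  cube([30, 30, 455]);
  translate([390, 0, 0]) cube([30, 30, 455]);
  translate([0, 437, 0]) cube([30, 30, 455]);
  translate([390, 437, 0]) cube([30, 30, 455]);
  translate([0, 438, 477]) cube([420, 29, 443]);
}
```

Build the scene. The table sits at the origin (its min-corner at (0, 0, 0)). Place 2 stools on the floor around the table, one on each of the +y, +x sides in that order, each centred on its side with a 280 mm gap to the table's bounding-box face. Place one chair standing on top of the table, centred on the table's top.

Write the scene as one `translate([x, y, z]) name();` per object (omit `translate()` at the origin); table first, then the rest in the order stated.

table();
translate([566, 1151, 0]) stool();
translate([1678, 268, 0]) stool();
translate([489, 202, 680]) chair();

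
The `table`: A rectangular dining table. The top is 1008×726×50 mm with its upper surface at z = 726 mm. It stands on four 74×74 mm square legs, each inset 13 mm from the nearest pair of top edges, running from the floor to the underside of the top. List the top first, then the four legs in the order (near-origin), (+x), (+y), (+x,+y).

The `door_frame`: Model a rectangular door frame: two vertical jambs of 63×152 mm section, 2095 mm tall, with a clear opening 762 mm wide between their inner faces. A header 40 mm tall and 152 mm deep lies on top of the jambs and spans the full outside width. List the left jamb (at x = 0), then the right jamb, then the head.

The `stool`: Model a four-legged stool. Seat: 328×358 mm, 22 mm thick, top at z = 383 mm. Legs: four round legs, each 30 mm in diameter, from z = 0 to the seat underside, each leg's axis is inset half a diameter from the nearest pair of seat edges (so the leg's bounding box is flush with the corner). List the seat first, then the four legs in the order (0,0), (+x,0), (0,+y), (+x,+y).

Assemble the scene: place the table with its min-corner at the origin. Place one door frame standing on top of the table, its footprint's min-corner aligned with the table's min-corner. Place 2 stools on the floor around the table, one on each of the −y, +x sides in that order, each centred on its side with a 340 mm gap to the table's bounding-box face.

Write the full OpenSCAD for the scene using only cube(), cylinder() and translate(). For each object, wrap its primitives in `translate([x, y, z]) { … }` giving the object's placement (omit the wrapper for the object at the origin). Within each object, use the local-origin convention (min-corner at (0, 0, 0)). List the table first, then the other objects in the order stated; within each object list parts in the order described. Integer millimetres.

translate([0, 0, 676]) cube([1008, 726, 50]);
translate([13, 13, 0]) cube([74, 74, 676]);
translate([921, 13, 0]) cube([74, 74, 676]);
translate([13, 639, 0]) cube([74, 74, 676]);
translate([921, 639, 0]) cube([74, 74, 676]);
translate([0, 0, 726]) {
  cube([63, 152, 2095]);
  translate([825, 0, 0]) cube([63, 152, 2095]);
  translate([0, 0, 2095]) cube([888, 152, 40]);
}
translate([340, -698, 0]) {
  translate([0, 0, 361]) cube([328, 358, 22]);
  translate([15, 15, 0]) cylinder(h = 361, r = 15);
  translate([313, 15, 0]) cylinder(h = 361, r = 15);
  translate([15, 343, 0]) cylinder(h = 361, r = 15);
  translate([313, 343, 0]) cylinder(h = 361, r = 15);
}
translate([1348, 184, 0]) {
  translate([0, 0, 361]) cube([328, 358, 22]);
  translate([15, 15, 0]) cylinder(h = 361, r = 15);
  translate([313, 15, 0]) cylinder(h = 361, r = 15);
  translate([15, 343, 0]) cylinder(h = 361, r = 15);
  translate([313, 343, 0]) cylinder(h = 361, r = 15);
}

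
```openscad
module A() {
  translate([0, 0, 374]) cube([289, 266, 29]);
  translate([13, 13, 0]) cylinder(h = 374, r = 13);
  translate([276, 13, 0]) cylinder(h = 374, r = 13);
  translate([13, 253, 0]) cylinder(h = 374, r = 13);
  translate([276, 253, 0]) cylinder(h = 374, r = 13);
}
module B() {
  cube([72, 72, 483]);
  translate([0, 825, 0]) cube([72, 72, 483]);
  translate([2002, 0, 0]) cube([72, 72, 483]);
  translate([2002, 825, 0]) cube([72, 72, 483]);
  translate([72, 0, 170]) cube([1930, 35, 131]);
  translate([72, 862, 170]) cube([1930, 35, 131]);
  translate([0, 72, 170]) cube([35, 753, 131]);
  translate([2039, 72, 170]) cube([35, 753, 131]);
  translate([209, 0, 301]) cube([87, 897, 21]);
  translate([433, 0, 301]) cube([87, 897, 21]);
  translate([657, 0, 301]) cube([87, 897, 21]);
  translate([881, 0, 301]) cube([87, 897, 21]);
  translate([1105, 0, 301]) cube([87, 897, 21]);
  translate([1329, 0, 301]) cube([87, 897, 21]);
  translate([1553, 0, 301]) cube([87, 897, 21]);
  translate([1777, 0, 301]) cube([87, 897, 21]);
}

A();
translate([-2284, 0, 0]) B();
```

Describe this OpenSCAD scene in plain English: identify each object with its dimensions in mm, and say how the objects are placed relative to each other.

A is a simple wooden stool: a rectangular seat 289 mm (x) by 266 mm (y), 29 mm thick, top face at z = 403 mm, on four round legs, each 26 mm in diameter. The legs rest on z = 0, each leg's axis is inset half a diameter from the nearest pair of seat edges (so the leg's bounding box is flush with the corner).

B is a bed frame 2074 mm long (x) by 897 mm wide (y). Four 72×72 mm corner posts, 483 mm tall, at the corners of the footprint. Four rails of 35 mm thickness and 131 mm height run between adjacent posts with their undersides at z = 170 mm, their outer faces flush with the outside of the frame (the two x-running rails run between the posts' inner faces; the two y-running rails run between the posts' inner faces). 8 slats, each 87 mm wide (x) and 21 mm thick, lie across the top of the two x-running rails, running the full 897 mm width of the frame in y; the slats are evenly spaced along x between the inner faces of the end posts with equal gaps (rounded down to the nearest mm) at the −x end and between each pair — any rounding remainder accumulates at the +x end.

The bed frame is on the floor beside the stool on its −x side.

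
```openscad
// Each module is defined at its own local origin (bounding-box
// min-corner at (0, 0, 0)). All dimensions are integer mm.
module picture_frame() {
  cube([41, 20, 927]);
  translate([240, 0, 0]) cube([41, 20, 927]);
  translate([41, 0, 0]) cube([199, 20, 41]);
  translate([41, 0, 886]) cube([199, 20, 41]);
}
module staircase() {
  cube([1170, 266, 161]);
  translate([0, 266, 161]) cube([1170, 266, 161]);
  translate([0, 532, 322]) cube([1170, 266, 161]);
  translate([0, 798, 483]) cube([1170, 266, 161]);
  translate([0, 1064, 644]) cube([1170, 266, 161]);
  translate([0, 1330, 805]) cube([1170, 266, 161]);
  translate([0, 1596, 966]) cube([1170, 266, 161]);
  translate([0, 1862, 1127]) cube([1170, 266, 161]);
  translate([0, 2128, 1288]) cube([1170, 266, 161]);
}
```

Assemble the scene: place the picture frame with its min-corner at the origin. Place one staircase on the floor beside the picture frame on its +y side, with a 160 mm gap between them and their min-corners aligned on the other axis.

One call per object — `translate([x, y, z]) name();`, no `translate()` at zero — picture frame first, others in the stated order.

picture_frame();
translate([0, 180, 0]) staircase();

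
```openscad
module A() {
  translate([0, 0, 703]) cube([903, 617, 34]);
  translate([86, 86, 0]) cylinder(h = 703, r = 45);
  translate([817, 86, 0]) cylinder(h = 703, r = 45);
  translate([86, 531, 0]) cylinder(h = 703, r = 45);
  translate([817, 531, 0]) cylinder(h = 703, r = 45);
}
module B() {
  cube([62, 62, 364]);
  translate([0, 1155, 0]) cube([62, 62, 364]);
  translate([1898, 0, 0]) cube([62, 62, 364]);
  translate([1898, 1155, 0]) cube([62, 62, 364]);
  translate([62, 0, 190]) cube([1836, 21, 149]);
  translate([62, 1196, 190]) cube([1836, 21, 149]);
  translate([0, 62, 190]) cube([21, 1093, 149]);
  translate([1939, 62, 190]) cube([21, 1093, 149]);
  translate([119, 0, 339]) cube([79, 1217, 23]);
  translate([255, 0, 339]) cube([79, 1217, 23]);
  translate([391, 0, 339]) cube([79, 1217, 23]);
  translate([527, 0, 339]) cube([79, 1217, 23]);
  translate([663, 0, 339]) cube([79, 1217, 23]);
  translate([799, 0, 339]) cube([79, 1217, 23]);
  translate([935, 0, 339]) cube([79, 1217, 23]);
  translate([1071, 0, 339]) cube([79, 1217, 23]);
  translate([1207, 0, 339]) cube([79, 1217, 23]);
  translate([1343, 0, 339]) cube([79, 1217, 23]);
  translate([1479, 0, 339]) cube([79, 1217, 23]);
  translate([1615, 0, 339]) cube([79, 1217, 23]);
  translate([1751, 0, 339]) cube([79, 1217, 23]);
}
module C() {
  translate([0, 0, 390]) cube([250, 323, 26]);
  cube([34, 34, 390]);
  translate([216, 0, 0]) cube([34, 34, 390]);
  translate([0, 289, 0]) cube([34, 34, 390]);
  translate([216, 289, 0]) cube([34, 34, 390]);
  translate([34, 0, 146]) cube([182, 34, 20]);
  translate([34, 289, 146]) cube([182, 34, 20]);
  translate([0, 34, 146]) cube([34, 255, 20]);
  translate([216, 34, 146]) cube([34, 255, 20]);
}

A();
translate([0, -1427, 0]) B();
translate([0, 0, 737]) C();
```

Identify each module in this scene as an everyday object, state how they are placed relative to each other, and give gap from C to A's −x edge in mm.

The stool's min-x is at 0; the table's min-x is 0; gap = 0 mm.

A is a table. B is a bed frame. C is a stool. The bed frame is on the floor beside the table on its −y side. The stool is on top of the table. The gap from the stool to the table's −x edge is 0 mm.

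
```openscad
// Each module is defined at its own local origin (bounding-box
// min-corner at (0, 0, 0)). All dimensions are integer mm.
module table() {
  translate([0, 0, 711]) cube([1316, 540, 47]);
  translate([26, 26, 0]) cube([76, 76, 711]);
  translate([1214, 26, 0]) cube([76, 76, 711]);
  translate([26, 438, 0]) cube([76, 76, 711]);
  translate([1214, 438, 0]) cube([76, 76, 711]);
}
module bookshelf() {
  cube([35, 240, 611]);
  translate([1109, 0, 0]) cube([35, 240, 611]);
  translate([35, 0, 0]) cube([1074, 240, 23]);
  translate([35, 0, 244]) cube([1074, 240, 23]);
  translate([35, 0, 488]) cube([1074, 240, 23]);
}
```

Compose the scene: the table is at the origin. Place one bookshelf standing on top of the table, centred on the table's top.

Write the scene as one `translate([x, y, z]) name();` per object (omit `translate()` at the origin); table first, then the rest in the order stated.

table();
translate([86, 150, 758]) bookshelf();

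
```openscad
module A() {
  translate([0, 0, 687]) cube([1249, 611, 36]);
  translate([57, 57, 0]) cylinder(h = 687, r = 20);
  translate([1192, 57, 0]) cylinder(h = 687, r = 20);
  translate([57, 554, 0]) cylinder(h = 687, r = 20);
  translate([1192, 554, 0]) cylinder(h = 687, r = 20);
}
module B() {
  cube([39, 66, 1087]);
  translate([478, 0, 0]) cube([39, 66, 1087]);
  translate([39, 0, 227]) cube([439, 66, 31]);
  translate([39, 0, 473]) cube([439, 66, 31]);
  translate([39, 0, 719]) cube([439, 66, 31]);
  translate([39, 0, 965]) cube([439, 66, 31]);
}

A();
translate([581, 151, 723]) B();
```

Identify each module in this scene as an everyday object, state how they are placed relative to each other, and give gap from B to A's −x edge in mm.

The ladder's min-x is at 581; the table's min-x is 0; gap = 581 mm.

A is a table. B is a ladder. The ladder is on top of the table. The gap from the ladder to the table's −x edge is 581 mm.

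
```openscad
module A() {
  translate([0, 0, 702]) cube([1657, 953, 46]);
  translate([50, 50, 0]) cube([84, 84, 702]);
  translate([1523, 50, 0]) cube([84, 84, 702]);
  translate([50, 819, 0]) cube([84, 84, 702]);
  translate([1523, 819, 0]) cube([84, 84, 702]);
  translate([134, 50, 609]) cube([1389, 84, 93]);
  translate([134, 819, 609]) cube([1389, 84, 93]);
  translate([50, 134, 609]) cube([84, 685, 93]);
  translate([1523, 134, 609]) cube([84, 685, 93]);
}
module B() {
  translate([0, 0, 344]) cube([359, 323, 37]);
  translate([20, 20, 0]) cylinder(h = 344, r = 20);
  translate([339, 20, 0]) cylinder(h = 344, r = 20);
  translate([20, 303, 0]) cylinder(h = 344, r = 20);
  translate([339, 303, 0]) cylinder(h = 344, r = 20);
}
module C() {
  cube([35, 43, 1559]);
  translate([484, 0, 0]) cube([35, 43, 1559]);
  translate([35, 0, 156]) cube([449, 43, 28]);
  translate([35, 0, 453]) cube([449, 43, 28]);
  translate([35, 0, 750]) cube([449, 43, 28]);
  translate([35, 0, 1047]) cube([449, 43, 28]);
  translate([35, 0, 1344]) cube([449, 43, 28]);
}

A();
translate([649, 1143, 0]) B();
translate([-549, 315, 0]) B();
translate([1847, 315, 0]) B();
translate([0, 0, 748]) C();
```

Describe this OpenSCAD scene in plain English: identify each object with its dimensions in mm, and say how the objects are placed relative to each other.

A is a rectangular dining table. The top is 1657×953×46 mm with its upper surface at z = 748 mm. It stands on four 84×84 mm square legs, each inset 50 mm from the nearest pair of top edges, running from the floor to the underside of the top. Four apron rails, 84 mm thick and 93 mm tall, run between adjacent legs with their top edges flush with the underside of the top and their outer faces flush with the legs' outer faces.

B is a simple wooden stool: a rectangular seat 359 mm (x) by 323 mm (y), 37 mm thick, top face at z = 381 mm, on four round legs, each 40 mm in diameter. The legs rest on z = 0, each leg's axis is inset half a diameter from the nearest pair of seat edges (so the leg's bounding box is flush with the corner).

C is a wooden ladder with two side rails of 35×43 mm section and 1559 mm height, set 519 mm apart overall. Between them run 5 rectangular rungs (43 mm deep, 28 mm thick), front faces flush with the rails' −y face. The bottom of the first rung is 156 mm above the floor and each subsequent rung is 297 mm higher than the one below.

Three stools sit around the table at the +y, −x, +x sides. The ladder is on top of the table.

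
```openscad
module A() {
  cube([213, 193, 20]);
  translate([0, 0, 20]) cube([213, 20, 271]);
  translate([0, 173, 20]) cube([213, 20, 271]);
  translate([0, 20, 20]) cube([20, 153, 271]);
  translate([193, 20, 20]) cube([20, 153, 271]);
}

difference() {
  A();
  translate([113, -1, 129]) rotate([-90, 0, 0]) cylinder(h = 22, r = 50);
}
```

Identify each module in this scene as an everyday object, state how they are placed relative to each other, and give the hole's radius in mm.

A is an open box. The open box has a circular hole through its front wall. The hole's radius is 50 mm.

The subtracted cylinder has r = 50 mm.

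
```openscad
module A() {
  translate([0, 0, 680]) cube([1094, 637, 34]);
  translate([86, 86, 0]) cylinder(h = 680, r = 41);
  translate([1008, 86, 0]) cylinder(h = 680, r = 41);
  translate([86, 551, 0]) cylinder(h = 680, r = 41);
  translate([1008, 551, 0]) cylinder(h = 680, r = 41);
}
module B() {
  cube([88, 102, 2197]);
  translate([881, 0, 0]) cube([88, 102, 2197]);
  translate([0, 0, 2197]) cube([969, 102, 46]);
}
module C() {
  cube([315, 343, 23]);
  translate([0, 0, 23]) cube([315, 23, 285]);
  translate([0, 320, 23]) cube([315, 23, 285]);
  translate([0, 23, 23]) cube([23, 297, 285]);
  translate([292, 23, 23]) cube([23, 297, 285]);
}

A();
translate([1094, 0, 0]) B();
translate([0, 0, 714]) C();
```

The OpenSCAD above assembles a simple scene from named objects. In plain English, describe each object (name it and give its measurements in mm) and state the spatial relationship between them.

A is a table with a 1094×637 mm rectangular top, 34 mm thick, top surface at z = 714 mm, supported by four round legs of 82 mm diameter, each leg's bounding box inset 45 mm from the nearest pair of top edges, running from the floor.

B is a rectangular door frame: two vertical jambs of 88×102 mm section, 2197 mm tall, with a clear opening 793 mm wide between their inner faces. A header 46 mm tall and 102 mm deep lies on top of the jambs and spans the full outside width.

C is an open-topped rectangular box: outside dimensions 315×343×308 mm, with a uniform wall and base thickness of 23 mm. The base is a full 315×343 slab on the floor; four walls sit on top of the base. The front and back walls (the −y and +y sides) span the full width; the two side walls fit between them.

The door frame is against the table's +x side, with their −y faces flush. The open box is on top of the table.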